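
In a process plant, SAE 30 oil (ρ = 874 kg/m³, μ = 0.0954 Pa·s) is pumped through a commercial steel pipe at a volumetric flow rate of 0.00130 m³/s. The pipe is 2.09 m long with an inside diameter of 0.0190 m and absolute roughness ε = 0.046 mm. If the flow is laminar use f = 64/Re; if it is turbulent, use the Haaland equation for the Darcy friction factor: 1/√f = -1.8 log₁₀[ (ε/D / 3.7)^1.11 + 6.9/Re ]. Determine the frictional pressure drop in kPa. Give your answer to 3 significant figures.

Cross-sectional area A = πD²/4 = π(0.019)²/4 = 0.0002835 m²; mean velocity V = Q/A = 0.0013/0.0002835 = 4.585 m/s.
Reynolds number Re = ρVD/μ = 874 · 4.585 · 0.019 / 0.0954 = 798.1.
Re < 2300 → laminar flow, so f = 64/Re = 64/798.1 = 0.08019 (the turbulent correlation is not needed).
Darcy-Weisbach: ΔP = f(L/D)(ρV²/2) = 0.08019·(2.09/0.019)·(874·4.585²/2) = 0.08019·110·9187 = 8.104e+04 Pa.
ΔP = 8.104e+04 Pa = 81.0 kPa.

ΔP ≈ 81.0 kPa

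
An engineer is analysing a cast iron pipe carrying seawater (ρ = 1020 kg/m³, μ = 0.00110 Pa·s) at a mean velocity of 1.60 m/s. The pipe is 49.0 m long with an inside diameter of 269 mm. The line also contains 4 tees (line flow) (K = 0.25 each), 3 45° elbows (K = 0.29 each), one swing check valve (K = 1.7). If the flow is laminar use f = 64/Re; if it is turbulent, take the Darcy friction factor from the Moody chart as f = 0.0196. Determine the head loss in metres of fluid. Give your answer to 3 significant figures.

Reynolds number Re = ρVD/μ = 1020 · 1.6 · 0.269 / 0.0011 = 3.991e+05.
Re > 4000 → turbulent; use the Moody-chart value f = 0.0196.
Total minor-loss coefficient ΣK = 4·0.25 + 3·0.29 + 1·1.7 = 3.57.
ΔP = [f·L/D + ΣK]·(ρV²/2) = [0.0196·49/0.269 + 3.57]·(1020·1.6²/2) = [3.57 + 3.57]·1306 = 9322 Pa.
Head loss h_f = ΔP/(ρg) = 9322/(1020·9.81) = 0.932 m.

h_f ≈ 0.932 m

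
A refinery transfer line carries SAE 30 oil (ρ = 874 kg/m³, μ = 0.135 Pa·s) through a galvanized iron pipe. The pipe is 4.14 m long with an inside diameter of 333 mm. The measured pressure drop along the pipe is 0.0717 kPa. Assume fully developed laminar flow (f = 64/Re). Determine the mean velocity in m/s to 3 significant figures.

For laminar flow, f = 64/Re with Re = ρVD/μ, so Darcy-Weisbach reduces to ΔP = 32μLV/D². Solving for V: V = ΔP·D²/(32μL) = 71.7·(0.333)²/(32·0.135·4.14) = 0.4446 m/s.
Check: Re = ρVD/μ = 874·0.4446·0.333/0.135 = 958.4 < 2300, so the laminar assumption holds.

V ≈ 0.445 m/s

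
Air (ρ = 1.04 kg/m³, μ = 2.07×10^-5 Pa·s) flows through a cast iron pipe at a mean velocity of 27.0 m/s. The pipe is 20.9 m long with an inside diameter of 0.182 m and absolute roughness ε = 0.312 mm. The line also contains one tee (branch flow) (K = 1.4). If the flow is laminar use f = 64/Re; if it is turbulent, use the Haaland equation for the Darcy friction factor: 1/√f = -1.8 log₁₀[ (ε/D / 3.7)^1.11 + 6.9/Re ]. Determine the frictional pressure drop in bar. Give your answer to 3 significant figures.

ΔP ≈ 0.0154 bar

Reynolds number Re = ρVD/μ = 1.04 · 27 · 0.182 / 2.07e-05 = 2.469e+05.
Re > 4000 → turbulent. Relative roughness ε/D = 0.000312/0.182 = 0.00171. Haaland: 1/√f = -1.8 log₁₀[(0.00171/3.7)^1.11 + 6.9/2.469e+05] = -1.8 log₁₀[0.000199 + 2.79e-05] = 6.559, so f = 0.02325.
Total minor-loss coefficient ΣK = 1·1.4 = 1.4.
ΔP = [f·L/D + ΣK]·(ρV²/2) = [0.02325·20.9/0.182 + 1.4]·(1.04·27²/2) = [2.669 + 1.4]·379.1 = 1543 Pa.
ΔP = 1543 Pa = 0.0154 bar.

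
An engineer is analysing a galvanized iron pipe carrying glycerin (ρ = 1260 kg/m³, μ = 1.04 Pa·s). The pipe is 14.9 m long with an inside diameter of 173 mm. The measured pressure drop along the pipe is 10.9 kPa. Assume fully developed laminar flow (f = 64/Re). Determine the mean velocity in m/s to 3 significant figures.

For laminar flow, f = 64/Re with Re = ρVD/μ, so Darcy-Weisbach reduces to ΔP = 32μLV/D². Solving for V: V = ΔP·D²/(32μL) = 1.09e+04·(0.173)²/(32·1.04·14.9) = 0.6579 m/s.
Check: Re = ρVD/μ = 1260·0.6579·0.173/1.04 = 137.9 < 2300, so the laminar assumption holds.

V ≈ 0.658 m/s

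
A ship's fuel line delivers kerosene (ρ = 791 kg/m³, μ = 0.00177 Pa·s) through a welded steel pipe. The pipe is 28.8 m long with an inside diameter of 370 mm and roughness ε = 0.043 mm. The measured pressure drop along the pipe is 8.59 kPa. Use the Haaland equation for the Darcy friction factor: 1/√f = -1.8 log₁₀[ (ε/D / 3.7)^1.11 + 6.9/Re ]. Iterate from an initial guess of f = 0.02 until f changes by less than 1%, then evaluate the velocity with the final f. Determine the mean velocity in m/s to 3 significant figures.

Rearranging Darcy-Weisbach: V = √(2·ΔP·D/(f·L·ρ)). With ε/D = 4.3e-05/0.37 = 0.000116, iterate starting from f = 0.02:
  f = 0.02 → V = √(2·8590·0.37/(0.02·28.8·791)) = 3.735 m/s; Re = ρVD/μ = 6.176e+05; f → 0.01413
  f = 0.01413 → V = 4.444 m/s; Re = 7.348e+05; f → 0.0139
  f = 0.0139 → V = 4.48 m/s; Re = 7.407e+05; f → 0.01389
Converged (Δf/f < 1%). With the final f = 0.01389: V = √(2·8590·0.37/(0.01389·28.8·791)) = 4.481 m/s.

V ≈ 4.48 m/s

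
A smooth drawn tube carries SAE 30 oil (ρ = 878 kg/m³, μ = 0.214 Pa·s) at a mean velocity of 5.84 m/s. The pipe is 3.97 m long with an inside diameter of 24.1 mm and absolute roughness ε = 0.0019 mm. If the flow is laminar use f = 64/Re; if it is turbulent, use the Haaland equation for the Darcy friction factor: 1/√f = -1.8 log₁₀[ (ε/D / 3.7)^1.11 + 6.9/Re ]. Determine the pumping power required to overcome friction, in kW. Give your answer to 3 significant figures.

Reynolds number Re = ρVD/μ = 878 · 5.84 · 0.0241 / 0.214 = 577.4.
Re < 2300 → laminar flow, so f = 64/Re = 64/577.4 = 0.1108 (the turbulent correlation is not needed).
Darcy-Weisbach: ΔP = f(L/D)(ρV²/2) = 0.1108·(3.97/0.0241)·(878·5.84²/2) = 0.1108·164.7·1.497e+04 = 2.734e+05 Pa.
Q = V·A = 5.84·0.0004562 = 0.002664 m³/s.
Pumping power P = QΔP = 0.002664·2.734e+05 = 728.2 W = 0.728 kW.

P ≈ 0.728 kW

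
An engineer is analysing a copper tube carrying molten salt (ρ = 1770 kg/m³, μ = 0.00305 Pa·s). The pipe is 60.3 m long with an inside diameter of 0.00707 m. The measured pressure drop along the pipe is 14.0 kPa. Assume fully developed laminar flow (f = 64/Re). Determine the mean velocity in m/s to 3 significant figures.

V ≈ 0.119 m/s

For laminar flow, f = 64/Re with Re = ρVD/μ, so Darcy-Weisbach reduces to ΔP = 32μLV/D². Solving for V: V = ΔP·D²/(32μL) = 1.4e+04·(0.00707)²/(32·0.00305·60.3) = 0.1189 m/s.
Check: Re = ρVD/μ = 1770·0.1189·0.00707/0.00305 = 487.9 < 2300, so the laminar assumption holds.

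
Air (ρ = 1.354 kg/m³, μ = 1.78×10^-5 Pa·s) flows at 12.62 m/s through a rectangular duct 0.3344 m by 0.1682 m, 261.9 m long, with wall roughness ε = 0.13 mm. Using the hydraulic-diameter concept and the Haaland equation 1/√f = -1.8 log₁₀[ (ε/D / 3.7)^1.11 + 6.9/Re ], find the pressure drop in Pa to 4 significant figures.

Hydraulic diameter D_h = 4A/P = 4·(0.3344·0.1682)/(2·(0.3344+0.1682)) = 0.225/1.005 = 0.2238 m.
Re = ρVD_h/μ = 1.354·12.62·0.2238/1.78e-05 = 2.149e+05.
ε/D_h = 0.00013/0.2238 = 0.000581; Haaland gives 1/√f = -1.8 log₁₀[5.99e-05+3.21e-05] = 7.265, so f = 0.01895.
ΔP = f(L/D_h)(ρV²/2) = 0.01895·261.9/0.2238·107.8 = 2390 Pa.

ΔP ≈ 2390 Pa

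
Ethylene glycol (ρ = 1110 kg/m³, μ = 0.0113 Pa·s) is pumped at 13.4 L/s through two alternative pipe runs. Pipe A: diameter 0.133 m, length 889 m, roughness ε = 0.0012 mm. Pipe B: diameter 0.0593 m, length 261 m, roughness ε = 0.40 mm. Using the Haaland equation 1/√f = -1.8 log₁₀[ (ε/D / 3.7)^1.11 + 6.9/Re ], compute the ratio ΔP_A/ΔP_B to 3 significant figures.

ΔP_A/ΔP_B ≈ 0.0487

Pipe A: V = Q/A = 0.0134/0.01389 = 0.9645 m/s; Re = 1.26e+04; ε/D = 9.02e-06; Haaland → f = 0.02902; ΔP_A = f(L/D)(ρV²/2) = 1.002e+05 Pa.
Pipe B: V = Q/A = 0.0134/0.002762 = 4.852 m/s; Re = 2.826e+04; ε/D = 0.00675; Haaland → f = 0.03577; ΔP_B = f(L/D)(ρV²/2) = 2.057e+06 Pa.
ΔP_A/ΔP_B = 1.002e+05/2.057e+06 = 0.0487.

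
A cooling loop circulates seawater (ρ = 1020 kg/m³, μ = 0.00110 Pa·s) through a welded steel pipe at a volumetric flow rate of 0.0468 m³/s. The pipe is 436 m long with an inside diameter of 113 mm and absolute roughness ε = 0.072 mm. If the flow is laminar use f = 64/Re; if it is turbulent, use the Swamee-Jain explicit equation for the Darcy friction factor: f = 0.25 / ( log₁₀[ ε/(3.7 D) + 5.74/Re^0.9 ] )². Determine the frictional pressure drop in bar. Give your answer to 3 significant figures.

Cross-sectional area A = πD²/4 = π(0.113)²/4 = 0.01003 m²; mean velocity V = Q/A = 0.0468/0.01003 = 4.667 m/s.
Reynolds number Re = ρVD/μ = 1020 · 4.667 · 0.113 / 0.0011 = 4.89e+05.
Re > 4000 → turbulent. Relative roughness ε/D = 7.2e-05/0.113 = 0.000637. Swamee-Jain: f = 0.25/(log₁₀[0.000637/3.7 + 5.74/4.89e+05^0.9])² = 0.25/(log₁₀[0.000172 + 4.35e-05])² = 0.25/(-3.666)² = 0.0186.
Darcy-Weisbach: ΔP = f(L/D)(ρV²/2) = 0.0186·(436/0.113)·(1020·4.667²/2) = 0.0186·3858·1.111e+04 = 7.971e+05 Pa.
ΔP = 7.971e+05 Pa = 7.97 bar.

ΔP ≈ 7.97 bar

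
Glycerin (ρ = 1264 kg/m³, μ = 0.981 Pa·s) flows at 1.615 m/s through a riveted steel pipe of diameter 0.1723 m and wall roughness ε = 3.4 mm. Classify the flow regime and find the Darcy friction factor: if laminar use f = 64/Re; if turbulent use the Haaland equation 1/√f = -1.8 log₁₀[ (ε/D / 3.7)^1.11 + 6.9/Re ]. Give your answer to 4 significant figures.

f ≈ 0.1785

Re = ρVD/μ = 1264·1.615·0.1723/0.981 = 358.5.
Re < 2300 → laminar, so f = 64/Re = 0.1785 (roughness is irrelevant in laminar flow).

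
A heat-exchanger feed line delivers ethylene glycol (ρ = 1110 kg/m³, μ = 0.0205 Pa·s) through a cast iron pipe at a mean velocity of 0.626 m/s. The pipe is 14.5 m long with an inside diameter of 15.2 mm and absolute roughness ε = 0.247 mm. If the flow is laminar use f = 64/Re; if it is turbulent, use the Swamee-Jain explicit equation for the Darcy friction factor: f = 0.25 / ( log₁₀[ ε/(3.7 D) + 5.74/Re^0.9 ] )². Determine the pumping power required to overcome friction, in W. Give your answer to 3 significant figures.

Reynolds number Re = ρVD/μ = 1110 · 0.626 · 0.0152 / 0.0205 = 515.2.
Re < 2300 → laminar flow, so f = 64/Re = 64/515.2 = 0.1242 (the turbulent correlation is not needed).
Darcy-Weisbach: ΔP = f(L/D)(ρV²/2) = 0.1242·(14.5/0.0152)·(1110·0.626²/2) = 0.1242·953.9·217.5 = 2.577e+04 Pa.
Q = V·A = 0.626·0.0001815 = 0.0001136 m³/s.
Pumping power P = QΔP = 0.0001136·2.577e+04 = 2.928 W = 2.93 W.

P ≈ 2.93 W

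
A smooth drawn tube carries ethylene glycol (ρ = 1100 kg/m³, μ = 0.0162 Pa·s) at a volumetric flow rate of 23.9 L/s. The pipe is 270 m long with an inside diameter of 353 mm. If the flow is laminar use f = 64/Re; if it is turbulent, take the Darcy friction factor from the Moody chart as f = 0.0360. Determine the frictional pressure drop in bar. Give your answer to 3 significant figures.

Q = 23.9 L/s = 23.9/1000 = 0.0239 m³/s.
Cross-sectional area A = πD²/4 = π(0.353)²/4 = 0.09787 m²; mean velocity V = Q/A = 0.0239/0.09787 = 0.2442 m/s.
Reynolds number Re = ρVD/μ = 1100 · 0.2442 · 0.353 / 0.0162 = 5853.
Re > 4000 → turbulent; use the Moody-chart value f = 0.0360.
Darcy-Weisbach: ΔP = f(L/D)(ρV²/2) = 0.036·(270/0.353)·(1100·0.2442²/2) = 0.036·764.9·32.8 = 903.2 Pa.
ΔP = 903.2 Pa = 0.00903 bar.

ΔP ≈ 0.00903 bar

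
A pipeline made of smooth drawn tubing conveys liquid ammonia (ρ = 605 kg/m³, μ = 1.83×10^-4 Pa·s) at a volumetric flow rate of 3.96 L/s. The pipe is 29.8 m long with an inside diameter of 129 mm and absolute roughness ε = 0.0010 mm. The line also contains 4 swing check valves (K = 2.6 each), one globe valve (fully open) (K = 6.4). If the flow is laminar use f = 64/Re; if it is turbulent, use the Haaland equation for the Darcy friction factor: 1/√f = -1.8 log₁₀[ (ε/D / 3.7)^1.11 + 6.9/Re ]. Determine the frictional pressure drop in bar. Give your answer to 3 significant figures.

Q = 3.96 L/s = 3.96/1000 = 0.00396 m³/s.
Cross-sectional area A = πD²/4 = π(0.129)²/4 = 0.01307 m²; mean velocity V = Q/A = 0.00396/0.01307 = 0.303 m/s.
Reynolds number Re = ρVD/μ = 605 · 0.303 · 0.129 / 0.000183 = 1.292e+05.
Re > 4000 → turbulent. Relative roughness ε/D = 1e-06/0.129 = 7.75e-06. Haaland: 1/√f = -1.8 log₁₀[(7.75e-06/3.7)^1.11 + 6.9/1.292e+05] = -1.8 log₁₀[4.97e-07 + 5.34e-05] = 7.683, so f = 0.01694.
Total minor-loss coefficient ΣK = 4·2.6 + 1·6.4 = 16.8.
ΔP = [f·L/D + ΣK]·(ρV²/2) = [0.01694·29.8/0.129 + 16.8]·(605·0.303²/2) = [3.913 + 16.8]·27.77 = 575.2 Pa.
ΔP = 575.2 Pa = 0.00575 bar.

ΔP ≈ 0.00575 bar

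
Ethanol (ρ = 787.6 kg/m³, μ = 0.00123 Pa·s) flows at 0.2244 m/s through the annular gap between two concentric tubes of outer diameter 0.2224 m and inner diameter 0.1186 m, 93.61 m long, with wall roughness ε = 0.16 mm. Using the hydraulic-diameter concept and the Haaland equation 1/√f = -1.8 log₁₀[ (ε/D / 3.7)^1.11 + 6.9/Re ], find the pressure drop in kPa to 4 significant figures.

Hydraulic diameter D_h = 4A/P = D_o - D_i = 0.2224 - 0.1186 = 0.1038 m.
Re = ρVD_h/μ = 787.6·0.2244·0.1038/0.00123 = 1.491e+04.
ε/D_h = 0.00016/0.1038 = 0.00154; Haaland gives 1/√f = -1.8 log₁₀[0.000177+0.000463] = 5.749, so f = 0.03025.
ΔP = f(L/D_h)(ρV²/2) = 0.03025·93.61/0.1038·19.83 = 541 Pa.
ΔP = 0.5410 kPa.

ΔP ≈ 0.5410 kPa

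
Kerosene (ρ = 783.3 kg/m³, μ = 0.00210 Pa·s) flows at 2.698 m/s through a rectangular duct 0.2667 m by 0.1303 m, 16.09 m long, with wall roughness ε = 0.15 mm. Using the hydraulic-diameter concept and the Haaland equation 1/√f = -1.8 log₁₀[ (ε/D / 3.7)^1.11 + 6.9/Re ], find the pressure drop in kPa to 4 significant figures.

Hydraulic diameter D_h = 4A/P = 4·(0.2667·0.1303)/(2·(0.2667+0.1303)) = 0.139/0.794 = 0.1751 m.
Re = ρVD_h/μ = 783.3·2.698·0.1751/0.0021 = 1.762e+05.
ε/D_h = 0.00015/0.1751 = 0.000857; Haaland gives 1/√f = -1.8 log₁₀[9.22e-05+3.92e-05] = 6.987, so f = 0.02049.
ΔP = f(L/D_h)(ρV²/2) = 0.02049·16.09/0.1751·2851 = 5368 Pa.
ΔP = 5.368 kPa.

ΔP ≈ 5.368 kPa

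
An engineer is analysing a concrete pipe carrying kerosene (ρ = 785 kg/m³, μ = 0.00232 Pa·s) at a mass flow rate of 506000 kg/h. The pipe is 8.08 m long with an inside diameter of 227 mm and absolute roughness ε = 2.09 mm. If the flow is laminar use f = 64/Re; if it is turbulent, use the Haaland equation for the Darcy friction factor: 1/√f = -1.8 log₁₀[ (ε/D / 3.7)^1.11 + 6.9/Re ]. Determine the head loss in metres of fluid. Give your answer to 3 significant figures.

h_f ≈ 1.32 m

ṁ = 506000 kg/h = 506000/3600 = 140.6 kg/s.
A = πD²/4 = π(0.227)²/4 = 0.04047 m²; mean velocity V = ṁ/(ρA) = 140.6/(785 · 0.04047) = 4.424 m/s.
Reynolds number Re = ρVD/μ = 785 · 4.424 · 0.227 / 0.00232 = 3.398e+05.
Re > 4000 → turbulent. Relative roughness ε/D = 0.00209/0.227 = 0.00921. Haaland: 1/√f = -1.8 log₁₀[(0.00921/3.7)^1.11 + 6.9/3.398e+05] = -1.8 log₁₀[0.00129 + 2.03e-05] = 5.191, so f = 0.03711.
Darcy-Weisbach: ΔP = f(L/D)(ρV²/2) = 0.03711·(8.08/0.227)·(785·4.424²/2) = 0.03711·35.59·7683 = 1.015e+04 Pa.
Head loss h_f = ΔP/(ρg) = 1.015e+04/(785·9.81) = 1.32 m.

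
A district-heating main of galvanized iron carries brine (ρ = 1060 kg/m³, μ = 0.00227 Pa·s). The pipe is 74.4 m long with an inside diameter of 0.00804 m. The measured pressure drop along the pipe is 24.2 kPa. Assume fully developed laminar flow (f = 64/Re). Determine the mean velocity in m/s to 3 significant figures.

For laminar flow, f = 64/Re with Re = ρVD/μ, so Darcy-Weisbach reduces to ΔP = 32μLV/D². Solving for V: V = ΔP·D²/(32μL) = 2.42e+04·(0.00804)²/(32·0.00227·74.4) = 0.2895 m/s.
Check: Re = ρVD/μ = 1060·0.2895·0.00804/0.00227 = 1087 < 2300, so the laminar assumption holds.

V ≈ 0.289 m/s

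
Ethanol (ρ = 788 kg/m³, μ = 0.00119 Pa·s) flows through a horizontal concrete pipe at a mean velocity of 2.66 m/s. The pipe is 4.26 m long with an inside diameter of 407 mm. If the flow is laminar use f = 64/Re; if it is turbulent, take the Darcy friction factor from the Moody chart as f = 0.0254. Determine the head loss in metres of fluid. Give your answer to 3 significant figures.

Reynolds number Re = ρVD/μ = 788 · 2.66 · 0.407 / 0.00119 = 7.169e+05.
Re > 4000 → turbulent; use the Moody-chart value f = 0.0254.
Darcy-Weisbach: ΔP = f(L/D)(ρV²/2) = 0.0254·(4.26/0.407)·(788·2.66²/2) = 0.0254·10.47·2788 = 741.2 Pa.
Head loss h_f = ΔP/(ρg) = 741.2/(788·9.81) = 0.0959 m.

h_f ≈ 0.0959 m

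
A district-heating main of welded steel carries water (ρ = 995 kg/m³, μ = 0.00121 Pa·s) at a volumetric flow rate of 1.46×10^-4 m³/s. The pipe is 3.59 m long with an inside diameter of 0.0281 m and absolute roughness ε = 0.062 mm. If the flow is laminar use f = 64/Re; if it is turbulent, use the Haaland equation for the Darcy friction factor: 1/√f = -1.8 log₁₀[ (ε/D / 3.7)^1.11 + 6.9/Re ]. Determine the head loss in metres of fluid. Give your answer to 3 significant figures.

Cross-sectional area A = πD²/4 = π(0.0281)²/4 = 0.0006202 m²; mean velocity V = Q/A = 0.000146/0.0006202 = 0.2354 m/s.
Reynolds number Re = ρVD/μ = 995 · 0.2354 · 0.0281 / 0.00121 = 5440.
Re > 4000 → turbulent. Relative roughness ε/D = 6.2e-05/0.0281 = 0.00221. Haaland: 1/√f = -1.8 log₁₀[(0.00221/3.7)^1.11 + 6.9/5440] = -1.8 log₁₀[0.000264 + 0.00127] = 5.067, so f = 0.03896.
Darcy-Weisbach: ΔP = f(L/D)(ρV²/2) = 0.03896·(3.59/0.0281)·(995·0.2354²/2) = 0.03896·127.8·27.57 = 137.2 Pa.
Head loss h_f = ΔP/(ρg) = 137.2/(995·9.81) = 0.0141 m.

h_f ≈ 0.0141 m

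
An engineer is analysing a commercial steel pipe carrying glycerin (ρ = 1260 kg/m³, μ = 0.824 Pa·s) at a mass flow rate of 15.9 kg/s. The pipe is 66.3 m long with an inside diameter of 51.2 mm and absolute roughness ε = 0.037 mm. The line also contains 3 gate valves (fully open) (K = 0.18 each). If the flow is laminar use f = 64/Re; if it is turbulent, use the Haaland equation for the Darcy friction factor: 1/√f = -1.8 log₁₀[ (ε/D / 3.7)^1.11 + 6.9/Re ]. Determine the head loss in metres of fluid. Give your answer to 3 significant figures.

A = πD²/4 = π(0.0512)²/4 = 0.002059 m²; mean velocity V = ṁ/(ρA) = 15.9/(1260 · 0.002059) = 6.129 m/s.
Reynolds number Re = ρVD/μ = 1260 · 6.129 · 0.0512 / 0.824 = 479.9.
Re < 2300 → laminar flow, so f = 64/Re = 64/479.9 = 0.1334 (the turbulent correlation is not needed).
Total minor-loss coefficient ΣK = 3·0.18 = 0.54.
ΔP = [f·L/D + ΣK]·(ρV²/2) = [0.1334·66.3/0.0512 + 0.54]·(1260·6.129²/2) = [172.7 + 0.54]·2.367e+04 = 4.1e+06 Pa.
Head loss h_f = ΔP/(ρg) = 4.1e+06/(1260·9.81) = 332 m.

h_f ≈ 332 m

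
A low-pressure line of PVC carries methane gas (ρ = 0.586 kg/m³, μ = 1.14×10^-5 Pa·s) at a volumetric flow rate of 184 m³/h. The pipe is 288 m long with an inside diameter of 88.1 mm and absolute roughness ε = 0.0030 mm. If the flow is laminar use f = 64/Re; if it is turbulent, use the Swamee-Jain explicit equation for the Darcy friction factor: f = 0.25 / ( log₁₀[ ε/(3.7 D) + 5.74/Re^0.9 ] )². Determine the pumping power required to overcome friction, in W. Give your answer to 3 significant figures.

P ≈ 76.5 W

Q = 184 m³/h = 184/3600 = 0.05111 m³/s.
Cross-sectional area A = πD²/4 = π(0.0881)²/4 = 0.006096 m²; mean velocity V = Q/A = 0.05111/0.006096 = 8.384 m/s.
Reynolds number Re = ρVD/μ = 0.586 · 8.384 · 0.0881 / 1.14e-05 = 3.797e+04.
Re > 4000 → turbulent. Relative roughness ε/D = 3e-06/0.0881 = 3.41e-05. Swamee-Jain: f = 0.25/(log₁₀[3.41e-05/3.7 + 5.74/3.797e+04^0.9])² = 0.25/(log₁₀[9.2e-06 + 0.000434])² = 0.25/(-3.353)² = 0.02223.
Darcy-Weisbach: ΔP = f(L/D)(ρV²/2) = 0.02223·(288/0.0881)·(0.586·8.384²/2) = 0.02223·3269·20.6 = 1497 Pa.
Pumping power P = QΔP = 0.05111·1497 = 76.51 W = 76.5 W.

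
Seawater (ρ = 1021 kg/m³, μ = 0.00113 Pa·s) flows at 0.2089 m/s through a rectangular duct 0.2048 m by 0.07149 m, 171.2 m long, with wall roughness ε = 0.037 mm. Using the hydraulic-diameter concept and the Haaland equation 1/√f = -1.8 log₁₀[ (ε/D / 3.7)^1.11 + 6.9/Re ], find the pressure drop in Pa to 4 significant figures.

Hydraulic diameter D_h = 4A/P = 4·(0.2048·0.07149)/(2·(0.2048+0.07149)) = 0.05856/0.5526 = 0.106 m.
Re = ρVD_h/μ = 1021·0.2089·0.106/0.00113 = 2e+04.
ε/D_h = 3.7e-05/0.106 = 0.000349; Haaland gives 1/√f = -1.8 log₁₀[3.4e-05+0.000345] = 6.159, so f = 0.02637.
ΔP = f(L/D_h)(ρV²/2) = 0.02637·171.2/0.106·22.28 = 948.8 Pa.

ΔP ≈ 948.8 Pa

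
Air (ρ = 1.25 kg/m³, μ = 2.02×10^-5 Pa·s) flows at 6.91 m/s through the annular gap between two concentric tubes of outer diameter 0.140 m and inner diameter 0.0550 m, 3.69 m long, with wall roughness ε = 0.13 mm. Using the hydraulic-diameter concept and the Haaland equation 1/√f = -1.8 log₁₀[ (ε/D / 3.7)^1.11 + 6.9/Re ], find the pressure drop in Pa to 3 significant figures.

ΔP ≈ 33.8 Pa

Hydraulic diameter D_h = 4A/P = D_o - D_i = 0.14 - 0.055 = 0.085 m.
Re = ρVD_h/μ = 1.25·6.91·0.085/2.02e-05 = 3.635e+04.
ε/D_h = 0.00013/0.085 = 0.00153; Haaland gives 1/√f = -1.8 log₁₀[0.000175+0.00019] = 6.187, so f = 0.02612.
ΔP = f(L/D_h)(ρV²/2) = 0.02612·3.69/0.085·29.84 = 33.84 Pa.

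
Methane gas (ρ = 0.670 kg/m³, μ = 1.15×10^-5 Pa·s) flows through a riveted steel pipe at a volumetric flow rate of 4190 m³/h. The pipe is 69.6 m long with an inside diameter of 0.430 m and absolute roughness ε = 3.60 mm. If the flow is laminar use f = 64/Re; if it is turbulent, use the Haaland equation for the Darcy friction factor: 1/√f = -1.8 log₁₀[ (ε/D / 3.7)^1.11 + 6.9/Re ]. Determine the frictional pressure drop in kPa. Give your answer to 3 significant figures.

ΔP ≈ 0.126 kPa

Q = 4190 m³/h = 4190/3600 = 1.164 m³/s.
Cross-sectional area A = πD²/4 = π(0.43)²/4 = 0.1452 m²; mean velocity V = Q/A = 1.164/0.1452 = 8.015 m/s.
Reynolds number Re = ρVD/μ = 0.67 · 8.015 · 0.43 / 1.15e-05 = 2.008e+05.
Re > 4000 → turbulent. Relative roughness ε/D = 0.0036/0.43 = 0.00837. Haaland: 1/√f = -1.8 log₁₀[(0.00837/3.7)^1.11 + 6.9/2.008e+05] = -1.8 log₁₀[0.00116 + 3.44e-05] = 5.263, so f = 0.03611.
Darcy-Weisbach: ΔP = f(L/D)(ρV²/2) = 0.03611·(69.6/0.43)·(0.67·8.015²/2) = 0.03611·161.9·21.52 = 125.8 Pa.
ΔP = 125.8 Pa = 0.126 kPa.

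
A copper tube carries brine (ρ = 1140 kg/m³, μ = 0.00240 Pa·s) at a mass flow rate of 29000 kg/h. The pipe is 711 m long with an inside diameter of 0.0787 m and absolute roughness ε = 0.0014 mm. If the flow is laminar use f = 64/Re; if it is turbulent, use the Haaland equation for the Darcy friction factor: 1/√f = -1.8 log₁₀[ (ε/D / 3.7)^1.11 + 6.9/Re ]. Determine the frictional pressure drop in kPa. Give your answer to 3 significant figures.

ṁ = 29000 kg/h = 29000/3600 = 8.056 kg/s.
A = πD²/4 = π(0.0787)²/4 = 0.004865 m²; mean velocity V = ṁ/(ρA) = 8.056/(1140 · 0.004865) = 1.453 m/s.
Reynolds number Re = ρVD/μ = 1140 · 1.453 · 0.0787 / 0.0024 = 5.43e+04.
Re > 4000 → turbulent. Relative roughness ε/D = 1.4e-06/0.0787 = 1.78e-05. Haaland: 1/√f = -1.8 log₁₀[(1.78e-05/3.7)^1.11 + 6.9/5.43e+04] = -1.8 log₁₀[1.25e-06 + 0.000127] = 7.005, so f = 0.02038.
Darcy-Weisbach: ΔP = f(L/D)(ρV²/2) = 0.02038·(711/0.0787)·(1140·1.453²/2) = 0.02038·9034·1203 = 2.214e+05 Pa.
ΔP = 2.214e+05 Pa = 221 kPa.

ΔP ≈ 221 kPa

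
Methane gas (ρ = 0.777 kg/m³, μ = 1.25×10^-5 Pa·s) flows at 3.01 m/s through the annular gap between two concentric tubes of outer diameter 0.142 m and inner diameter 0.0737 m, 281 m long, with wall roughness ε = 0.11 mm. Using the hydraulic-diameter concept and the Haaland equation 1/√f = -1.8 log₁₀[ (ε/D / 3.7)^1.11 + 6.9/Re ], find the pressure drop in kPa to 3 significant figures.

Hydraulic diameter D_h = 4A/P = D_o - D_i = 0.142 - 0.0737 = 0.0683 m.
Re = ρVD_h/μ = 0.777·3.01·0.0683/1.25e-05 = 1.278e+04.
ε/D_h = 0.00011/0.0683 = 0.00161; Haaland gives 1/√f = -1.8 log₁₀[0.000186+0.00054] = 5.651, so f = 0.03132.
ΔP = f(L/D_h)(ρV²/2) = 0.03132·281/0.0683·3.52 = 453.5 Pa.
ΔP = 0.454 kPa.

ΔP ≈ 0.454 kPa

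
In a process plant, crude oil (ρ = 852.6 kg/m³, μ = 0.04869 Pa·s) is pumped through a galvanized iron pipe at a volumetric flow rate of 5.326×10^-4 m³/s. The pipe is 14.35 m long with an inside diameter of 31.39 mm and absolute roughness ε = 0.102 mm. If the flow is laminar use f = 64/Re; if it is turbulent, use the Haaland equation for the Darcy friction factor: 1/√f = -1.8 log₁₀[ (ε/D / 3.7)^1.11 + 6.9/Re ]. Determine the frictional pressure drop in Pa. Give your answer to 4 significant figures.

Cross-sectional area A = πD²/4 = π(0.03139)²/4 = 0.0007739 m²; mean velocity V = Q/A = 0.0005326/0.0007739 = 0.6882 m/s.
Reynolds number Re = ρVD/μ = 852.6 · 0.6882 · 0.03139 / 0.0487 = 378.3.
Re < 2300 → laminar flow, so f = 64/Re = 64/378.3 = 0.1692 (the turbulent correlation is not needed).
Darcy-Weisbach: ΔP = f(L/D)(ρV²/2) = 0.1692·(14.35/0.03139)·(852.6·0.6882²/2) = 0.1692·457.2·201.9 = 1.562e+04 Pa.

ΔP ≈ 15620 Pa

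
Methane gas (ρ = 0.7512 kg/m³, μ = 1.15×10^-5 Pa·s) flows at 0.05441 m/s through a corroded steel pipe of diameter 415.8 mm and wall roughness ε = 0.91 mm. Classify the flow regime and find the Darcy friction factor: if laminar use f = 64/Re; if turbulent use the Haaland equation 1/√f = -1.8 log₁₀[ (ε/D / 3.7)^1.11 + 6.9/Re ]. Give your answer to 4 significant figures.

Re = ρVD/μ = 0.7512·0.05441·0.4158/1.15e-05 = 1478.
Re < 2300 → laminar, so f = 64/Re = 0.04331 (roughness is irrelevant in laminar flow).

f ≈ 0.04331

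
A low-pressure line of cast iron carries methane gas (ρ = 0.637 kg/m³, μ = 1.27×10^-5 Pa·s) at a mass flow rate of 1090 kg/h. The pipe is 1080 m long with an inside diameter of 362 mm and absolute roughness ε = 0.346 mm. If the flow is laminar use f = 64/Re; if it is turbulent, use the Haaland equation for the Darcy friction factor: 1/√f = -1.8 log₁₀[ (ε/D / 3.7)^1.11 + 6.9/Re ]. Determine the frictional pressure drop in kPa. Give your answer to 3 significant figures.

ΔP ≈ 0.450 kPa

ṁ = 1090 kg/h = 1090/3600 = 0.3028 kg/s.
A = πD²/4 = π(0.362)²/4 = 0.1029 m²; mean velocity V = ṁ/(ρA) = 0.3028/(0.637 · 0.1029) = 4.618 m/s.
Reynolds number Re = ρVD/μ = 0.637 · 4.618 · 0.362 / 1.27e-05 = 8.385e+04.
Re > 4000 → turbulent. Relative roughness ε/D = 0.000346/0.362 = 0.000956. Haaland: 1/√f = -1.8 log₁₀[(0.000956/3.7)^1.11 + 6.9/8.385e+04] = -1.8 log₁₀[0.000104 + 8.23e-05] = 6.713, so f = 0.02219.
Darcy-Weisbach: ΔP = f(L/D)(ρV²/2) = 0.02219·(1080/0.362)·(0.637·4.618²/2) = 0.02219·2983·6.793 = 449.7 Pa.
ΔP = 449.7 Pa = 0.450 kPa.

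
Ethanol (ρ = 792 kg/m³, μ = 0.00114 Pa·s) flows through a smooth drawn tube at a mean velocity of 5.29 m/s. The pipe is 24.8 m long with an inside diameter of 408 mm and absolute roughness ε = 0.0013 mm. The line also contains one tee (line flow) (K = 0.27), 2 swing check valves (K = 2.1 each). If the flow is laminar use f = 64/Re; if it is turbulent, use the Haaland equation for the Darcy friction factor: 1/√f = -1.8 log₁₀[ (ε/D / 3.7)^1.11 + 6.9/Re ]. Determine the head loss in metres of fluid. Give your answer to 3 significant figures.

h_f ≈ 7.32 m

Reynolds number Re = ρVD/μ = 792 · 5.29 · 0.408 / 0.00114 = 1.499e+06.
Re > 4000 → turbulent. Relative roughness ε/D = 1.3e-06/0.408 = 3.19e-06. Haaland: 1/√f = -1.8 log₁₀[(3.19e-06/3.7)^1.11 + 6.9/1.499e+06] = -1.8 log₁₀[1.85e-07 + 4.6e-06] = 9.576, so f = 0.01091.
Total minor-loss coefficient ΣK = 1·0.27 + 2·2.1 = 4.47.
ΔP = [f·L/D + ΣK]·(ρV²/2) = [0.01091·24.8/0.408 + 4.47]·(792·5.29²/2) = [0.6629 + 4.47]·1.108e+04 = 5.688e+04 Pa.
Head loss h_f = ΔP/(ρg) = 5.688e+04/(792·9.81) = 7.32 m.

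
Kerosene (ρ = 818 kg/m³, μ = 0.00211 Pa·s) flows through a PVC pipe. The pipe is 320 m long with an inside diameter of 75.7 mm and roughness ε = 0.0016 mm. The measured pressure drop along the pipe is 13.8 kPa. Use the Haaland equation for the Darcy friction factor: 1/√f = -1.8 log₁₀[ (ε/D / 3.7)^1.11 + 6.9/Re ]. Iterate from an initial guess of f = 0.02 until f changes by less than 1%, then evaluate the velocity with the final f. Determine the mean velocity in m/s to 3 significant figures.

V ≈ 0.540 m/s

Rearranging Darcy-Weisbach: V = √(2·ΔP·D/(f·L·ρ)). With ε/D = 1.6e-06/0.0757 = 2.11e-05, iterate starting from f = 0.02:
  f = 0.02 → V = √(2·1.38e+04·0.0757/(0.02·320·818)) = 0.6317 m/s; Re = ρVD/μ = 1.854e+04; f → 0.02627
  f = 0.02627 → V = 0.5512 m/s; Re = 1.618e+04; f → 0.0272
  f = 0.0272 → V = 0.5417 m/s; Re = 1.59e+04; f → 0.02732
Converged (Δf/f < 1%). With the final f = 0.02732: V = √(2·1.38e+04·0.0757/(0.02732·320·818)) = 0.5405 m/s.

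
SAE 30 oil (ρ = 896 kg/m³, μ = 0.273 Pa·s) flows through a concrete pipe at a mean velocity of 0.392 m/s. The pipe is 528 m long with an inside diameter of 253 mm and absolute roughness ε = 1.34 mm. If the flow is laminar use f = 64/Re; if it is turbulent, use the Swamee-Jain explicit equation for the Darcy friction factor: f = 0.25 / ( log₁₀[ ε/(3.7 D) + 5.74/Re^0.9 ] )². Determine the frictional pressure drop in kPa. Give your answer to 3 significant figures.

Reynolds number Re = ρVD/μ = 896 · 0.392 · 0.253 / 0.273 = 325.5.
Re < 2300 → laminar flow, so f = 64/Re = 64/325.5 = 0.1966 (the turbulent correlation is not needed).
Darcy-Weisbach: ΔP = f(L/D)(ρV²/2) = 0.1966·(528/0.253)·(896·0.392²/2) = 0.1966·2087·68.84 = 2.825e+04 Pa.
ΔP = 2.825e+04 Pa = 28.2 kPa.

ΔP ≈ 28.2 kPa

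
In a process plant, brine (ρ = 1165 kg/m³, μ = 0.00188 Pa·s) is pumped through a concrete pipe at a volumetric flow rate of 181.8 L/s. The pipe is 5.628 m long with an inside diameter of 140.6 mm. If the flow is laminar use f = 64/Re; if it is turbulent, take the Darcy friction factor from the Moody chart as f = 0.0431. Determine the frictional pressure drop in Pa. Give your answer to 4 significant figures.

Q = 181.8 L/s = 181.8/1000 = 0.1818 m³/s.
Cross-sectional area A = πD²/4 = π(0.1406)²/4 = 0.01553 m²; mean velocity V = Q/A = 0.1818/0.01553 = 11.71 m/s.
Reynolds number Re = ρVD/μ = 1165 · 11.71 · 0.1406 / 0.00188 = 1.02e+06.
Re > 4000 → turbulent; use the Moody-chart value f = 0.0431.
Darcy-Weisbach: ΔP = f(L/D)(ρV²/2) = 0.0431·(5.628/0.1406)·(1165·11.71²/2) = 0.0431·40.03·7.987e+04 = 1.378e+05 Pa.

ΔP ≈ 137800 Pa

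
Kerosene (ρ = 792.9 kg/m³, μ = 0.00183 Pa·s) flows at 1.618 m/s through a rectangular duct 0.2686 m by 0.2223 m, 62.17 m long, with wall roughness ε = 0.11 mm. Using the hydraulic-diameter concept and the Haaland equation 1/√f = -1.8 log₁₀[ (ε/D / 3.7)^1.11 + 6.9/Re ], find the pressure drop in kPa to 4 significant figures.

Hydraulic diameter D_h = 4A/P = 4·(0.2686·0.2223)/(2·(0.2686+0.2223)) = 0.2388/0.9818 = 0.2433 m.
Re = ρVD_h/μ = 792.9·1.618·0.2433/0.00183 = 1.705e+05.
ε/D_h = 0.00011/0.2433 = 0.000452; Haaland gives 1/√f = -1.8 log₁₀[4.54e-05+4.05e-05] = 7.32, so f = 0.01867.
ΔP = f(L/D_h)(ρV²/2) = 0.01867·62.17/0.2433·1038 = 4951 Pa.
ΔP = 4.951 kPa.

ΔP ≈ 4.951 kPa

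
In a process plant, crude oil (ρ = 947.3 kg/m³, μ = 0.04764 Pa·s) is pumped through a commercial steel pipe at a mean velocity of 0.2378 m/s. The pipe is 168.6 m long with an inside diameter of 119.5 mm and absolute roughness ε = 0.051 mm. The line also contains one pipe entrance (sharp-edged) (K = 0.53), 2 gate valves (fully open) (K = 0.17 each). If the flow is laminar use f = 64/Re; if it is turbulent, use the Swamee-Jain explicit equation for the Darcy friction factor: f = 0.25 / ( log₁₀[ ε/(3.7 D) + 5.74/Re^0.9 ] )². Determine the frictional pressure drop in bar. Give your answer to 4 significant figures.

Reynolds number Re = ρVD/μ = 947.3 · 0.2378 · 0.1195 / 0.0476 = 565.1.
Re < 2300 → laminar flow, so f = 64/Re = 64/565.1 = 0.1133 (the turbulent correlation is not needed).
Total minor-loss coefficient ΣK = 1·0.53 + 2·0.17 = 0.87.
ΔP = [f·L/D + ΣK]·(ρV²/2) = [0.1133·168.6/0.1195 + 0.87]·(947.3·0.2378²/2) = [159.8 + 0.87]·26.78 = 4303 Pa.
ΔP = 4303 Pa = 0.04303 bar.

ΔP ≈ 0.04303 bar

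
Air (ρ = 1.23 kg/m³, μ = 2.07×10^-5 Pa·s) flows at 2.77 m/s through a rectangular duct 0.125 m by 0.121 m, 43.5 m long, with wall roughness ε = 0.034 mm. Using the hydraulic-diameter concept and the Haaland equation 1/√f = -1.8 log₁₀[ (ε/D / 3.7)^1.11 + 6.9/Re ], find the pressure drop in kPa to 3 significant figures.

ΔP ≈ 0.0437 kPa

Hydraulic diameter D_h = 4A/P = 4·(0.125·0.121)/(2·(0.125+0.121)) = 0.0605/0.492 = 0.123 m.
Re = ρVD_h/μ = 1.23·2.77·0.123/2.07e-05 = 2.024e+04.
ε/D_h = 3.4e-05/0.123 = 0.000276; Haaland gives 1/√f = -1.8 log₁₀[2.63e-05+0.000341] = 6.183, so f = 0.02616.
ΔP = f(L/D_h)(ρV²/2) = 0.02616·43.5/0.123·4.719 = 43.66 Pa.
ΔP = 0.0437 kPa.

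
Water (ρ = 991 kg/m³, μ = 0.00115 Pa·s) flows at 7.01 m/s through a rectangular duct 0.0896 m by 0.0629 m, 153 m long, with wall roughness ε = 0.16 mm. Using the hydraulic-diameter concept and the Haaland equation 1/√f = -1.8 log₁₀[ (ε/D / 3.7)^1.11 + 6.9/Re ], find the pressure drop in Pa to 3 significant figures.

Hydraulic diameter D_h = 4A/P = 4·(0.0896·0.0629)/(2·(0.0896+0.0629)) = 0.02254/0.305 = 0.07391 m.
Re = ρVD_h/μ = 991·7.01·0.07391/0.00115 = 4.465e+05.
ε/D_h = 0.00016/0.07391 = 0.00216; Haaland gives 1/√f = -1.8 log₁₀[0.000258+1.55e-05] = 6.414, so f = 0.02431.
ΔP = f(L/D_h)(ρV²/2) = 0.02431·153/0.07391·2.435e+04 = 1.225e+06 Pa.

ΔP ≈ 1.23×10^6 Pa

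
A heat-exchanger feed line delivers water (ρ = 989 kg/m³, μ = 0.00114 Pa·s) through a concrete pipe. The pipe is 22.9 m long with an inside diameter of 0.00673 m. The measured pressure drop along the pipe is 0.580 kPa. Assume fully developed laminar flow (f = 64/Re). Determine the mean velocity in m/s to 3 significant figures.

For laminar flow, f = 64/Re with Re = ρVD/μ, so Darcy-Weisbach reduces to ΔP = 32μLV/D². Solving for V: V = ΔP·D²/(32μL) = 580·(0.00673)²/(32·0.00114·22.9) = 0.03145 m/s.
Check: Re = ρVD/μ = 989·0.03145·0.00673/0.00114 = 183.6 < 2300, so the laminar assumption holds.

V ≈ 0.0314 m/s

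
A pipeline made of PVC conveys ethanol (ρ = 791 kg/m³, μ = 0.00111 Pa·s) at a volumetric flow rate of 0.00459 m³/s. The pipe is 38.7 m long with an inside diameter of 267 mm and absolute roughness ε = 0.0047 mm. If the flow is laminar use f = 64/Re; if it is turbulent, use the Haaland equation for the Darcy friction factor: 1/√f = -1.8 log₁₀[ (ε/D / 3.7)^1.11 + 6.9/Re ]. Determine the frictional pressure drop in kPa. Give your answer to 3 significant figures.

ΔP ≈ 0.0106 kPa

Cross-sectional area A = πD²/4 = π(0.267)²/4 = 0.05599 m²; mean velocity V = Q/A = 0.00459/0.05599 = 0.08198 m/s.
Reynolds number Re = ρVD/μ = 791 · 0.08198 · 0.267 / 0.00111 = 1.56e+04.
Re > 4000 → turbulent. Relative roughness ε/D = 4.7e-06/0.267 = 1.76e-05. Haaland: 1/√f = -1.8 log₁₀[(1.76e-05/3.7)^1.11 + 6.9/1.56e+04] = -1.8 log₁₀[1.24e-06 + 0.000442] = 6.035, so f = 0.02745.
Darcy-Weisbach: ΔP = f(L/D)(ρV²/2) = 0.02745·(38.7/0.267)·(791·0.08198²/2) = 0.02745·144.9·2.658 = 10.58 Pa.
ΔP = 10.58 Pa = 0.0106 kPa.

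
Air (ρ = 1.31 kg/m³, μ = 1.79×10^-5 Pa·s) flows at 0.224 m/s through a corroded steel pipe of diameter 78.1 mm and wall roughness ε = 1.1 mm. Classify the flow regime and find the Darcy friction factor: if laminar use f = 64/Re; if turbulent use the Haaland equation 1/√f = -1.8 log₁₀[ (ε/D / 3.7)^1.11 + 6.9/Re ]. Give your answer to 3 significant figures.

Re = ρVD/μ = 1.31·0.224·0.0781/1.79e-05 = 1280.
Re < 2300 → laminar, so f = 64/Re = 0.04999 (roughness is irrelevant in laminar flow).

f ≈ 0.0500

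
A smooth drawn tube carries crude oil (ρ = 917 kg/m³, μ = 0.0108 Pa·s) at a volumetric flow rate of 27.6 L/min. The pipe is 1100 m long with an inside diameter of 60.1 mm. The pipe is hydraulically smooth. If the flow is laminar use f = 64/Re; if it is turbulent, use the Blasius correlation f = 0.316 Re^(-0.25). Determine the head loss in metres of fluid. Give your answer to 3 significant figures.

Q = 27.6 L/min = 27.6/60000 = 0.00046 m³/s.
Cross-sectional area A = πD²/4 = π(0.0601)²/4 = 0.002837 m²; mean velocity V = Q/A = 0.00046/0.002837 = 0.1622 m/s.
Reynolds number Re = ρVD/μ = 917 · 0.1622 · 0.0601 / 0.0108 = 827.4.
Re < 2300 → laminar flow, so f = 64/Re = 64/827.4 = 0.07735 (the turbulent correlation is not needed).
Darcy-Weisbach: ΔP = f(L/D)(ρV²/2) = 0.07735·(1100/0.0601)·(917·0.1622²/2) = 0.07735·1.83e+04·12.06 = 1.707e+04 Pa.
Head loss h_f = ΔP/(ρg) = 1.707e+04/(917·9.81) = 1.90 m.

h_f ≈ 1.90 m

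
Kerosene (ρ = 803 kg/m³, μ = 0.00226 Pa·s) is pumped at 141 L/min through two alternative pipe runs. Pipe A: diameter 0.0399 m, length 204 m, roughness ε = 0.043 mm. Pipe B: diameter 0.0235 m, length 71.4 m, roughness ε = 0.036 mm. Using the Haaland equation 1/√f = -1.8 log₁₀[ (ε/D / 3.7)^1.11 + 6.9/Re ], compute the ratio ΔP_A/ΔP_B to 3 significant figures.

Pipe A: V = Q/A = 0.00235/0.00125 = 1.879 m/s; Re = 2.664e+04; ε/D = 0.00108; Haaland → f = 0.02635; ΔP_A = f(L/D)(ρV²/2) = 1.911e+05 Pa.
Pipe B: V = Q/A = 0.00235/0.0004337 = 5.418 m/s; Re = 4.524e+04; ε/D = 0.00153; Haaland → f = 0.02543; ΔP_B = f(L/D)(ρV²/2) = 9.107e+05 Pa.
ΔP_A/ΔP_B = 1.911e+05/9.107e+05 = 0.210.

ΔP_A/ΔP_B ≈ 0.210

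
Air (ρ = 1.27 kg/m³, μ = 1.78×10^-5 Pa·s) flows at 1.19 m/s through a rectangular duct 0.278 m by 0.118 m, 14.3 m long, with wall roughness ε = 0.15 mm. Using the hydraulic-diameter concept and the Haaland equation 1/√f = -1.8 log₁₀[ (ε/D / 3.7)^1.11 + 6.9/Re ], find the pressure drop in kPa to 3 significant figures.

Hydraulic diameter D_h = 4A/P = 4·(0.278·0.118)/(2·(0.278+0.118)) = 0.1312/0.792 = 0.1657 m.
Re = ρVD_h/μ = 1.27·1.19·0.1657/1.78e-05 = 1.407e+04.
ε/D_h = 0.00015/0.1657 = 0.000905; Haaland gives 1/√f = -1.8 log₁₀[9.8e-05+0.000491] = 5.814, so f = 0.02958.
ΔP = f(L/D_h)(ρV²/2) = 0.02958·14.3/0.1657·0.8992 = 2.296 Pa.
ΔP = 0.00230 kPa.

ΔP ≈ 0.00230 kPa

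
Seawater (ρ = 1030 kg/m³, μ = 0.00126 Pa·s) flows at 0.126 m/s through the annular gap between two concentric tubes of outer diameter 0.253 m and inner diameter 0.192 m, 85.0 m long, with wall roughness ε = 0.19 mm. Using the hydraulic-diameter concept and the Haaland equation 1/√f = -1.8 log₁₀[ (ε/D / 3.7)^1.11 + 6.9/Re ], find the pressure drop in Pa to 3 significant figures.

Hydraulic diameter D_h = 4A/P = D_o - D_i = 0.253 - 0.192 = 0.061 m.
Re = ρVD_h/μ = 1030·0.126·0.061/0.00126 = 6283.
ε/D_h = 0.00019/0.061 = 0.00311; Haaland gives 1/√f = -1.8 log₁₀[0.000386+0.0011] = 5.091, so f = 0.03858.
ΔP = f(L/D_h)(ρV²/2) = 0.03858·85/0.061·8.176 = 439.6 Pa.

ΔP ≈ 440 Pa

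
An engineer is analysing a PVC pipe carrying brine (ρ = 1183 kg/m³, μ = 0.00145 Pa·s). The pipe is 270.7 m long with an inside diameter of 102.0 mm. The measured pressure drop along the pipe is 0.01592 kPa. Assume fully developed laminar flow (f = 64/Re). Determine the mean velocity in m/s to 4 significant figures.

For laminar flow, f = 64/Re with Re = ρVD/μ, so Darcy-Weisbach reduces to ΔP = 32μLV/D². Solving for V: V = ΔP·D²/(32μL) = 15.92·(0.102)²/(32·0.00145·270.7) = 0.01319 m/s.
Check: Re = ρVD/μ = 1183·0.01319·0.102/0.00145 = 1097 < 2300, so the laminar assumption holds.

V ≈ 0.01319 m/s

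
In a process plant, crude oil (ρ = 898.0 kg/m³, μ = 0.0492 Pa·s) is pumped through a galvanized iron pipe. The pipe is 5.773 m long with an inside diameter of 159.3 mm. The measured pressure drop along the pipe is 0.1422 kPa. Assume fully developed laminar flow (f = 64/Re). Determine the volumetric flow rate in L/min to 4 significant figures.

Q ≈ 474.8 L/min

For laminar flow, f = 64/Re with Re = ρVD/μ, so Darcy-Weisbach reduces to ΔP = 32μLV/D². Solving for V: V = ΔP·D²/(32μL) = 142.2·(0.1593)²/(32·0.0492·5.773) = 0.397 m/s.
Check: Re = ρVD/μ = 898·0.397·0.1593/0.0492 = 1154 < 2300, so the laminar assumption holds.
Q = V·A = 0.397·(π/4·0.1593²) = 0.007913 m³/s = 474.8 L/min.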